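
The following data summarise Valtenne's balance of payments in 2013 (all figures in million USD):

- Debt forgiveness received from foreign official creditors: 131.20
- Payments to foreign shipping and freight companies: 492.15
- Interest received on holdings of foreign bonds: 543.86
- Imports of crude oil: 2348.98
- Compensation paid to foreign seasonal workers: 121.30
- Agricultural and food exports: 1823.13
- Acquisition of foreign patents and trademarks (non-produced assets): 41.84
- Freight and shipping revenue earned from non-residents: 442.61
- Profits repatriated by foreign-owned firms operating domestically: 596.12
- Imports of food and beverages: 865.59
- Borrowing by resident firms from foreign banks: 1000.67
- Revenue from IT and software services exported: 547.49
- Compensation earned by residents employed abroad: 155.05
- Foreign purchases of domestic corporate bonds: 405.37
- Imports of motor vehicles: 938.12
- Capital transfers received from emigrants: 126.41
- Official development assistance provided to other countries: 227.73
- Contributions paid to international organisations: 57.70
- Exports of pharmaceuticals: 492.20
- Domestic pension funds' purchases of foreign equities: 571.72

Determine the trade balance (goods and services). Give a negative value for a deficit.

Goods: -2348.98 + 492.20 - 865.59 + 1823.13 - 938.12 = -1837.36
Services: -492.15 + 547.49 + 442.61 = 497.95
Trade balance = -1837.36 + 497.95 = -1339.41
(Excluded from the trade balance — capital account: debt forgiveness received from foreign official creditors 131.20, acquisition of foreign patents and trademarks (non-produced assets) 41.84, capital transfers received from emigrants 126.41; primary income: interest received on holdings of foreign bonds 543.86, compensation paid to foreign seasonal workers 121.30, profits repatriated by foreign-owned firms operating domestically 596.12, compensation earned by residents employed abroad 155.05; financial account: borrowing by resident firms from foreign banks 1000.67, foreign purchases of domestic corporate bonds 405.37, domestic pension funds' purchases of foreign equities 571.72; secondary income: official development assistance provided to other countries 227.73, contributions paid to international organisations 57.70.)

-1339.41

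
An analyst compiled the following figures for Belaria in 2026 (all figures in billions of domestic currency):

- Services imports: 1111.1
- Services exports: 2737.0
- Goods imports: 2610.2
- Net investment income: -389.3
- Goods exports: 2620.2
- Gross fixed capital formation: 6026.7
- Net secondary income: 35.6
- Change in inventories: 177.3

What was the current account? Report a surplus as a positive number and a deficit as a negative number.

Goods balance = 2620.2 - 2610.2 = 10.0
Services balance = 2737.0 - 1111.1 = 1625.9
Trade balance (goods + services) = 10.0 + 1625.9 = 1635.9
Net primary income = -389.3
Net secondary income = 35.6
Current account = 1635.9 + (-389.3) + 35.6 = 1282.2

1282.2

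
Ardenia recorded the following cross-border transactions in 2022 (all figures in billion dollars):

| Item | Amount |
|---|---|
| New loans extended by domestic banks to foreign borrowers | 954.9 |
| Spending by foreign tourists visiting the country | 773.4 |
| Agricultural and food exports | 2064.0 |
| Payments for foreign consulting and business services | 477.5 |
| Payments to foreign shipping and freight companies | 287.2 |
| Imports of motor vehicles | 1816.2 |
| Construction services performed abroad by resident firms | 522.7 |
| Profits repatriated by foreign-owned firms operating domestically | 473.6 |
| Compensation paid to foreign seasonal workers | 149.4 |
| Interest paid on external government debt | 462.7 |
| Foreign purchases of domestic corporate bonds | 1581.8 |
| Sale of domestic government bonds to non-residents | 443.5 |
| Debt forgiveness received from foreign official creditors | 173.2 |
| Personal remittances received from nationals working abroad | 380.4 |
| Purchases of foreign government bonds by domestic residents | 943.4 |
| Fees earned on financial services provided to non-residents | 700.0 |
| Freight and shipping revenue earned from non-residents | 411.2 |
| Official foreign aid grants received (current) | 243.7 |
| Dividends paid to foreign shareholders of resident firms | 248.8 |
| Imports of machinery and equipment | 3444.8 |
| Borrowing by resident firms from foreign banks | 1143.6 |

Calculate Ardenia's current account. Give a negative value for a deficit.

Goods: 2064.0 - 3444.8 - 1816.2 = -3197.0
Services: -477.5 + 522.7 - 287.2 + 411.2 + 700.0 + 773.4 = 1642.6
Primary income: -149.4 - 473.6 - 248.8 - 462.7 = -1334.5
Secondary income: 243.7 + 380.4 = 624.1
Current account = (-3197.0) + 1642.6 + (-1334.5) + 624.1 = -2264.8
(Excluded from the current account — financial account: new loans extended by domestic banks to foreign borrowers 954.9, foreign purchases of domestic corporate bonds 1581.8, sale of domestic government bonds to non-residents 443.5, purchases of foreign government bonds by domestic residents 943.4, borrowing by resident firms from foreign banks 1143.6; capital account: debt forgiveness received from foreign official creditors 173.2.)

-2264.8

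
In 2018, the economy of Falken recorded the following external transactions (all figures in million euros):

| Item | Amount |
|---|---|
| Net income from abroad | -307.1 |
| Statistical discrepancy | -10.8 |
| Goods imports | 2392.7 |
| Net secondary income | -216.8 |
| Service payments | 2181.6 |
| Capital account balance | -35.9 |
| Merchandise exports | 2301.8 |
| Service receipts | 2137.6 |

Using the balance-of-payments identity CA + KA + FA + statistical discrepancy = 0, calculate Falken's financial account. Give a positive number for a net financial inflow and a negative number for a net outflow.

705.5

Goods balance = 2301.8 - 2392.7 = -90.9
Services balance = 2137.6 - 2181.6 = -44.0
Trade balance (goods + services) = -90.9 + (-44.0) = -134.9
Net primary income = -307.1
Net secondary income = -216.8
Current account = -134.9 + (-307.1) + (-216.8) = -658.8
Financial account = -(-658.8 + (-35.9) + (-10.8)) = 705.5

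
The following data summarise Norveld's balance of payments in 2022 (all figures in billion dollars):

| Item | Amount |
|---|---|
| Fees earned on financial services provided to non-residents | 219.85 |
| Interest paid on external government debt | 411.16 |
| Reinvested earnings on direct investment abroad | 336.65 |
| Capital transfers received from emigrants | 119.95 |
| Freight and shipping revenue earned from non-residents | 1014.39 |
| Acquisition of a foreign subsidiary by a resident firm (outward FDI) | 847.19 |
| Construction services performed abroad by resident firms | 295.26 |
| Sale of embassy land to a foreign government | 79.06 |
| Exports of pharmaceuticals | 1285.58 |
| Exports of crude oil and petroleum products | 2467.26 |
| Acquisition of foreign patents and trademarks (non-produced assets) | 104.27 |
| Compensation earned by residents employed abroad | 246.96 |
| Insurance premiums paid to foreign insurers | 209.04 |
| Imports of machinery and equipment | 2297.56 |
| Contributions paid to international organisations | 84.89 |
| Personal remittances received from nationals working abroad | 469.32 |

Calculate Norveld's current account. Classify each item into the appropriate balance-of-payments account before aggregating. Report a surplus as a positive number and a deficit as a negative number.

Goods: 2467.26 + 1285.58 - 2297.56 = 1455.28
Services: 295.26 + 219.85 + 1014.39 - 209.04 = 1320.46
Primary income: 336.65 - 411.16 + 246.96 = 172.45
Secondary income: 469.32 - 84.89 = 384.43
Current account = 1455.28 + 1320.46 + 172.45 + 384.43 = 3332.62
(Excluded from the current account — capital account: capital transfers received from emigrants 119.95, sale of embassy land to a foreign government 79.06, acquisition of foreign patents and trademarks (non-produced assets) 104.27; financial account: acquisition of a foreign subsidiary by a resident firm (outward FDI) 847.19.)

3332.62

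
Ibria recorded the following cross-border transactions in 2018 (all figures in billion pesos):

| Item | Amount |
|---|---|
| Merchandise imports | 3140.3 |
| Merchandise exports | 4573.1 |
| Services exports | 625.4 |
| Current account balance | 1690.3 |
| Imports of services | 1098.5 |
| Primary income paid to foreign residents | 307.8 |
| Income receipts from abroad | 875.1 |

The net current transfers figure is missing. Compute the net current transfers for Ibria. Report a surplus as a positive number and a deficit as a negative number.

163.3

Current account = goods balance + services balance + net primary income + net secondary income
Sum of the known components = 1527.0
Net current transfers = CA - (known components) = 1690.3 - 1527.0 = 163.3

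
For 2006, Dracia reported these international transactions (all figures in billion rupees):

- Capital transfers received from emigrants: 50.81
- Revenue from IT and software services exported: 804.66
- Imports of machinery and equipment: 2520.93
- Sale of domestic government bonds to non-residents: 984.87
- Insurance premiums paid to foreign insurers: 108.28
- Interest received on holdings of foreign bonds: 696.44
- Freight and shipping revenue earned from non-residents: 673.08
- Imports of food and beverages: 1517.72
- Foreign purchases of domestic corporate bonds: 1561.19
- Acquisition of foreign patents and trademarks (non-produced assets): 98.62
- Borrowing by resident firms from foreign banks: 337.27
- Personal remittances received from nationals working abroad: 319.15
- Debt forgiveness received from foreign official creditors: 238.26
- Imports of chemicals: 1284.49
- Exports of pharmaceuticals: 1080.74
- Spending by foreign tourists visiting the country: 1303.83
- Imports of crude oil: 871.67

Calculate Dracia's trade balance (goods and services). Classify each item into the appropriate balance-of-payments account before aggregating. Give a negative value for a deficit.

-2440.78

Goods: -1517.72 + 1080.74 - 2520.93 - 1284.49 - 871.67 = -5114.07
Services: 1303.83 + 673.08 + 804.66 - 108.28 = 2673.29
Trade balance = -5114.07 + 2673.29 = -2440.78
(Excluded from the trade balance — capital account: capital transfers received from emigrants 50.81, acquisition of foreign patents and trademarks (non-produced assets) 98.62, debt forgiveness received from foreign official creditors 238.26; financial account: sale of domestic government bonds to non-residents 984.87, foreign purchases of domestic corporate bonds 1561.19, borrowing by resident firms from foreign banks 337.27; primary income: interest received on holdings of foreign bonds 696.44; secondary income: personal remittances received from nationals working abroad 319.15.)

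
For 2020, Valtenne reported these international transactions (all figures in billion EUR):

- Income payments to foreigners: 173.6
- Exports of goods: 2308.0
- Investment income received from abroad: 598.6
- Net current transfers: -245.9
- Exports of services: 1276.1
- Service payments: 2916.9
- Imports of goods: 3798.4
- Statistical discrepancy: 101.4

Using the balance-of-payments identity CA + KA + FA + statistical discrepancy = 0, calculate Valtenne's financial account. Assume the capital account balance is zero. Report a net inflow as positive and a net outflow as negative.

Goods balance = 2308.0 - 3798.4 = -1490.4
Services balance = 1276.1 - 2916.9 = -1640.8
Trade balance (goods + services) = -1490.4 + (-1640.8) = -3131.2
Net primary income = 598.6 - 173.6 = 425.0
Net secondary income = -245.9
Current account = -3131.2 + 425.0 + (-245.9) = -2952.1
Financial account = -(-2952.1 + 101.4) = 2850.7

2850.7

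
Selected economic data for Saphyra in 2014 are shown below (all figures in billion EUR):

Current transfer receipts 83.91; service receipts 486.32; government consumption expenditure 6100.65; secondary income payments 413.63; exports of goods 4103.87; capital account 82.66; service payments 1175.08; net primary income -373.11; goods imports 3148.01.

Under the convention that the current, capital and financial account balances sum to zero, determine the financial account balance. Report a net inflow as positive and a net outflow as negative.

353.07

Goods balance = 4103.87 - 3148.01 = 955.86
Services balance = 486.32 - 1175.08 = -688.76
Trade balance (goods + services) = 955.86 + (-688.76) = 267.10
Net primary income = -373.11
Net secondary income = 83.91 - 413.63 = -329.72
Current account = 267.10 + (-373.11) + (-329.72) = -435.73
Financial account = -(-435.73 + 82.66) = 353.07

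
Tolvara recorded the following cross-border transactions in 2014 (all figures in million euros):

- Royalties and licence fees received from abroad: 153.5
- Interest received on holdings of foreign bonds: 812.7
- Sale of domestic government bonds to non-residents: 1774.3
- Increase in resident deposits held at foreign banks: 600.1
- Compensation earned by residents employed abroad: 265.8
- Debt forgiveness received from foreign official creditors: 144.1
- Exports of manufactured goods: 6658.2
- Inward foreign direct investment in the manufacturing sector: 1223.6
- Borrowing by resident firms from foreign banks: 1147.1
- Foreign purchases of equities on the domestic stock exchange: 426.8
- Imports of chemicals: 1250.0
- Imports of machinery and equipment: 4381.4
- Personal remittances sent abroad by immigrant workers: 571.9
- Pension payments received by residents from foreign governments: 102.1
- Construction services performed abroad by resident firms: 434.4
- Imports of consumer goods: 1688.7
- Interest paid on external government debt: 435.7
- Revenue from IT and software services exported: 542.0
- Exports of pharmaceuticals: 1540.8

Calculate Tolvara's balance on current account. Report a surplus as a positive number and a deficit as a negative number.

Goods: -1688.7 + 1540.8 + 6658.2 - 1250.0 - 4381.4 = 878.9
Services: 542.0 + 153.5 + 434.4 = 1129.9
Primary income: 812.7 + 265.8 - 435.7 = 642.8
Secondary income: -571.9 + 102.1 = -469.8
Current account = 878.9 + 1129.9 + 642.8 + (-469.8) = 2181.8
(Excluded from the current account — financial account: sale of domestic government bonds to non-residents 1774.3, increase in resident deposits held at foreign banks 600.1, inward foreign direct investment in the manufacturing sector 1223.6, borrowing by resident firms from foreign banks 1147.1, foreign purchases of equities on the domestic stock exchange 426.8; capital account: debt forgiveness received from foreign official creditors 144.1.)

2181.8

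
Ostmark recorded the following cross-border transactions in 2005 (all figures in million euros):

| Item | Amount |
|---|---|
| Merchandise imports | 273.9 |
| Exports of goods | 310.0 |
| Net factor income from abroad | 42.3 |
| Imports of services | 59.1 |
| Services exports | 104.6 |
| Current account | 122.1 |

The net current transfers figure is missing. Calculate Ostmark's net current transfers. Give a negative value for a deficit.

-1.8

Current account = goods balance + services balance + net primary income + net secondary income
Sum of the known components = 123.9
Net current transfers = CA - (known components) = 122.1 - 123.9 = -1.8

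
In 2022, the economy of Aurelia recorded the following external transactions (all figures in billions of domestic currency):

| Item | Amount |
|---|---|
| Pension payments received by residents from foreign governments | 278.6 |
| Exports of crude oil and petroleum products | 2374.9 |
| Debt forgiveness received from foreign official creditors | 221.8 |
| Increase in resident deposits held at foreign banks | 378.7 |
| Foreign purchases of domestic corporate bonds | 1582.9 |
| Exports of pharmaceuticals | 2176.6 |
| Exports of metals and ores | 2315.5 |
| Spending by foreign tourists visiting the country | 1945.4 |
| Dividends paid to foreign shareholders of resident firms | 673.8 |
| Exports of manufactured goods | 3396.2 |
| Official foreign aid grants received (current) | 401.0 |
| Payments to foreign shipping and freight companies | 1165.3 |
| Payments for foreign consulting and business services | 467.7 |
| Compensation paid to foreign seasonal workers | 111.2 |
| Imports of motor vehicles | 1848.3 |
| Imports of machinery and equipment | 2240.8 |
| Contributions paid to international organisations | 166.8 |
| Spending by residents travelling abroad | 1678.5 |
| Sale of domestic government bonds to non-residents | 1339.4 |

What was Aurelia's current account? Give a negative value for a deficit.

4535.8

Goods: 2315.5 - 1848.3 + 3396.2 + 2176.6 - 2240.8 + 2374.9 = 6174.1
Services: -1678.5 + 1945.4 - 1165.3 - 467.7 = -1366.1
Primary income: -111.2 - 673.8 = -785.0
Secondary income: 278.6 - 166.8 + 401.0 = 512.8
Current account = 6174.1 + (-1366.1) + (-785.0) + 512.8 = 4535.8
(Excluded from the current account — capital account: debt forgiveness received from foreign official creditors 221.8; financial account: increase in resident deposits held at foreign banks 378.7, foreign purchases of domestic corporate bonds 1582.9, sale of domestic government bonds to non-residents 1339.4.)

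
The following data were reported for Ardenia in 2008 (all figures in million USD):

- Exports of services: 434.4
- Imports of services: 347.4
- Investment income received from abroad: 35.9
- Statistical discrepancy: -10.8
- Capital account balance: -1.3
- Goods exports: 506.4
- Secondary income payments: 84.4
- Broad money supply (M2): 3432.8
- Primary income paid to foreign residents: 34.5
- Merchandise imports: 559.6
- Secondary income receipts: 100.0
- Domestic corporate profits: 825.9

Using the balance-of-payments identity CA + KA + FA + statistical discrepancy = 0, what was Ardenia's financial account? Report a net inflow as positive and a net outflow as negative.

Goods balance = 506.4 - 559.6 = -53.2
Services balance = 434.4 - 347.4 = 87.0
Trade balance (goods + services) = -53.2 + 87.0 = 33.8
Net primary income = 35.9 - 34.5 = 1.4
Net secondary income = 100.0 - 84.4 = 15.6
Current account = 33.8 + 1.4 + 15.6 = 50.8
Financial account = -(50.8 + (-1.3) + (-10.8)) = -38.7

-38.7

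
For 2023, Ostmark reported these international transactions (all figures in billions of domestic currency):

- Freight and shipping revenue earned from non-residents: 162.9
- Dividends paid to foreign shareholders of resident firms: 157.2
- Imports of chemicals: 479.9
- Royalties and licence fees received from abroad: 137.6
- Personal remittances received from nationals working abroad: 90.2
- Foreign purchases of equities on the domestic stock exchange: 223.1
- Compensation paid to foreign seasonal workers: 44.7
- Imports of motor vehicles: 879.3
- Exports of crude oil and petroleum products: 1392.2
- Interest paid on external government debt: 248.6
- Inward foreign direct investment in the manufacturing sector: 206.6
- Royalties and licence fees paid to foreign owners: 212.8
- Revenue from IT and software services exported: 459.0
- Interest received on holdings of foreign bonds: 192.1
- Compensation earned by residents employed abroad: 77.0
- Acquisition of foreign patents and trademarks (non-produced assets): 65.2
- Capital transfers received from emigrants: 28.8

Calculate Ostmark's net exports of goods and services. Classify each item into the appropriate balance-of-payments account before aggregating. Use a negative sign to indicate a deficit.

Goods: -879.3 + 1392.2 - 479.9 = 33.0
Services: -212.8 + 459.0 + 162.9 + 137.6 = 546.7
Trade balance = 33.0 + 546.7 = 579.7
(Excluded from the trade balance — primary income: dividends paid to foreign shareholders of resident firms 157.2, compensation paid to foreign seasonal workers 44.7, interest paid on external government debt 248.6, interest received on holdings of foreign bonds 192.1, compensation earned by residents employed abroad 77.0; secondary income: personal remittances received from nationals working abroad 90.2; financial account: foreign purchases of equities on the domestic stock exchange 223.1, inward foreign direct investment in the manufacturing sector 206.6; capital account: acquisition of foreign patents and trademarks (non-produced assets) 65.2, capital transfers received from emigrants 28.8.)

579.7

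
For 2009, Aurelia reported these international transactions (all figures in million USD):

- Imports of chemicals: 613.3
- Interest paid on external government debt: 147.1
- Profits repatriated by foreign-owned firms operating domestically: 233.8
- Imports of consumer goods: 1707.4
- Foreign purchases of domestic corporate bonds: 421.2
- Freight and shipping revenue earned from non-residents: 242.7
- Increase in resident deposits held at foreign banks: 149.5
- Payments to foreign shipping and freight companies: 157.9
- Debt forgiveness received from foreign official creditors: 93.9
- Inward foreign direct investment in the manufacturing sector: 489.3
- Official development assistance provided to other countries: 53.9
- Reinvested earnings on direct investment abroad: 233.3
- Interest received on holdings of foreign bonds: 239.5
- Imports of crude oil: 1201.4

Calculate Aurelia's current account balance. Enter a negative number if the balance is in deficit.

-3399.3

Goods: -1201.4 - 1707.4 - 613.3 = -3522.1
Services: -157.9 + 242.7 = 84.8
Primary income: 239.5 - 147.1 - 233.8 + 233.3 = 91.9
Secondary income: -53.9
Current account = (-3522.1) + 84.8 + 91.9 + (-53.9) = -3399.3
(Excluded from the current account — financial account: foreign purchases of domestic corporate bonds 421.2, increase in resident deposits held at foreign banks 149.5, inward foreign direct investment in the manufacturing sector 489.3; capital account: debt forgiveness received from foreign official creditors 93.9.)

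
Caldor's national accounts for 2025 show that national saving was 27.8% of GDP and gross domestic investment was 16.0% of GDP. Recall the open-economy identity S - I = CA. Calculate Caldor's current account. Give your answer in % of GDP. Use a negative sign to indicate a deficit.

CA = S - I = 27.8 - 16.0 = 11.8

11.8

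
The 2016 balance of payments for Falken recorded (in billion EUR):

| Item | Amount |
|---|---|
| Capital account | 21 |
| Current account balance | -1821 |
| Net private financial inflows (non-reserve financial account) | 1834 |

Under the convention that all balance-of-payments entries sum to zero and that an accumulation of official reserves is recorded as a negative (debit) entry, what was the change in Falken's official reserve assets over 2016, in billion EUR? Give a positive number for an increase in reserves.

Official reserve transactions balance = -((-1821) + 21 + 1834) = -34
An accumulation of reserves is recorded as a debit (negative entry), so the change in the stock of reserves is the negative of that balance.
Change in official reserves = -(-34) = 34

34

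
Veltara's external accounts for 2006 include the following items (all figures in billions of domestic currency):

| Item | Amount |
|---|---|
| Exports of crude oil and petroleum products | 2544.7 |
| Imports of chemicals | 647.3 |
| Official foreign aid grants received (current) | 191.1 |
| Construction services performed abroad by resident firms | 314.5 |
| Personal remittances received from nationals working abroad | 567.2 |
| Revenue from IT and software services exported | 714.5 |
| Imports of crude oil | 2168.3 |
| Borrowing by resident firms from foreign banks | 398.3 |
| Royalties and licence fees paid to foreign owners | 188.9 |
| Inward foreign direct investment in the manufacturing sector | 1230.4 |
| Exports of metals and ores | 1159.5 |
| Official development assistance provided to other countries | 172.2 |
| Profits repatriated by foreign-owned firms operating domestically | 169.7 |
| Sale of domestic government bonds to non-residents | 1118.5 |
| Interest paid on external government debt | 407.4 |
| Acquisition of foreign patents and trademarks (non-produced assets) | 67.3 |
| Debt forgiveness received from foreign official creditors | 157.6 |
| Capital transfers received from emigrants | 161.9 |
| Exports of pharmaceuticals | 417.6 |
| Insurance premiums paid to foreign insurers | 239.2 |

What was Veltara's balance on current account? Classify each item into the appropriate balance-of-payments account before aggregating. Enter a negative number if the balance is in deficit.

1916.1

Goods: 417.6 + 1159.5 - 647.3 - 2168.3 + 2544.7 = 1306.2
Services: 714.5 - 188.9 + 314.5 - 239.2 = 600.9
Primary income: -169.7 - 407.4 = -577.1
Secondary income: -172.2 + 191.1 + 567.2 = 586.1
Current account = 1306.2 + 600.9 + (-577.1) + 586.1 = 1916.1
(Excluded from the current account — financial account: borrowing by resident firms from foreign banks 398.3, inward foreign direct investment in the manufacturing sector 1230.4, sale of domestic government bonds to non-residents 1118.5; capital account: acquisition of foreign patents and trademarks (non-produced assets) 67.3, debt forgiveness received from foreign official creditors 157.6, capital transfers received from emigrants 161.9.)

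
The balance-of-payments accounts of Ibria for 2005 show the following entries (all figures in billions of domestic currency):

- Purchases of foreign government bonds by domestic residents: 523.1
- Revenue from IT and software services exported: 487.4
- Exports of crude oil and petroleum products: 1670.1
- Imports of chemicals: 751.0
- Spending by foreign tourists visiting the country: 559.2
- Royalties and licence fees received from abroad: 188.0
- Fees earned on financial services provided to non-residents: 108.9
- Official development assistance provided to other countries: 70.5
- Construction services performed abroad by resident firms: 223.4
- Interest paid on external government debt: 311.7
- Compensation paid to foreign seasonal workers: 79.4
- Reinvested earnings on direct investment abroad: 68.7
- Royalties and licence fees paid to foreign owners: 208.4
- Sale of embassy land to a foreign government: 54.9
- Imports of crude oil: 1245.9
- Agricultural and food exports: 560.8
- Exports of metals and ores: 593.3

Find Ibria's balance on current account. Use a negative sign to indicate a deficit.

1792.9

Goods: 593.3 + 560.8 + 1670.1 - 751.0 - 1245.9 = 827.3
Services: 108.9 + 559.2 + 188.0 + 487.4 + 223.4 - 208.4 = 1358.5
Primary income: -311.7 - 79.4 + 68.7 = -322.4
Secondary income: -70.5
Current account = 827.3 + 1358.5 + (-322.4) + (-70.5) = 1792.9
(Excluded from the current account — financial account: purchases of foreign government bonds by domestic residents 523.1; capital account: sale of embassy land to a foreign government 54.9.)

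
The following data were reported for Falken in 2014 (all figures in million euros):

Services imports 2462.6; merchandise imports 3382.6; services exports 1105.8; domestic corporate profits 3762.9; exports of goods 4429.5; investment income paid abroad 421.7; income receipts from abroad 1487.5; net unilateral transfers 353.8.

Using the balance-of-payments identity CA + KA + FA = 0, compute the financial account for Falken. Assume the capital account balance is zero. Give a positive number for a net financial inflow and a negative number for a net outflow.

-1109.7

Goods balance = 4429.5 - 3382.6 = 1046.9
Services balance = 1105.8 - 2462.6 = -1356.8
Trade balance (goods + services) = 1046.9 + (-1356.8) = -309.9
Net primary income = 1487.5 - 421.7 = 1065.8
Net secondary income = 353.8
Current account = -309.9 + 1065.8 + 353.8 = 1109.7
Financial account = -(1109.7) = -1109.7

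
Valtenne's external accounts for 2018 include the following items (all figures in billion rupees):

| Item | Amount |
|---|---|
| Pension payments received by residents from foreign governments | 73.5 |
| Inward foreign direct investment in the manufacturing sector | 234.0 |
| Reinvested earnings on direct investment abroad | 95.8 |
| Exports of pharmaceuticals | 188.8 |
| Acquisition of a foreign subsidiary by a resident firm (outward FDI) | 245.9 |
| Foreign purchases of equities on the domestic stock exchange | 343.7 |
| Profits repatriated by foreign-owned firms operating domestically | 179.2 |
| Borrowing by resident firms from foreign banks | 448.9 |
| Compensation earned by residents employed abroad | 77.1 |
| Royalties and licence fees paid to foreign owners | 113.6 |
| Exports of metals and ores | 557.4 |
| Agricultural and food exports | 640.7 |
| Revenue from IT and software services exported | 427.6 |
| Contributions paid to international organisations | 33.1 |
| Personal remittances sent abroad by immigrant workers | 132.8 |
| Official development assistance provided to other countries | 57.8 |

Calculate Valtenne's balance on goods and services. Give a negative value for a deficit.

Goods: 557.4 + 188.8 + 640.7 = 1386.9
Services: -113.6 + 427.6 = 314.0
Trade balance = 1386.9 + 314.0 = 1700.9
(Excluded from the trade balance — secondary income: pension payments received by residents from foreign governments 73.5, contributions paid to international organisations 33.1, personal remittances sent abroad by immigrant workers 132.8, official development assistance provided to other countries 57.8; financial account: inward foreign direct investment in the manufacturing sector 234.0, acquisition of a foreign subsidiary by a resident firm (outward FDI) 245.9, foreign purchases of equities on the domestic stock exchange 343.7, borrowing by resident firms from foreign banks 448.9; primary income: reinvested earnings on direct investment abroad 95.8, profits repatriated by foreign-owned firms operating domestically 179.2, compensation earned by residents employed abroad 77.1.)

1700.9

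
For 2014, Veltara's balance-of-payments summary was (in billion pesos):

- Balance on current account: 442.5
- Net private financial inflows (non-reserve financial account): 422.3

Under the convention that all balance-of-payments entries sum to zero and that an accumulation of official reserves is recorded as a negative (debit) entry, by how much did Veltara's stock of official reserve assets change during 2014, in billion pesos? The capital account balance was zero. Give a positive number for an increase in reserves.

Official reserve transactions balance = -(442.5 + 422.3) = -864.8
An accumulation of reserves is recorded as a debit (negative entry), so the change in the stock of reserves is the negative of that balance.
Change in official reserves = -(-864.8) = 864.8

864.8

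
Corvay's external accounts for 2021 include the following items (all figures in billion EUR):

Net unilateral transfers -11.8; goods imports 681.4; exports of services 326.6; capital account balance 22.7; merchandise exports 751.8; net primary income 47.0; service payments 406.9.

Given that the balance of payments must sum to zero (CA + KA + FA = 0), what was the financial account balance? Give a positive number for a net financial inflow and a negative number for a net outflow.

Goods balance = 751.8 - 681.4 = 70.4
Services balance = 326.6 - 406.9 = -80.3
Trade balance (goods + services) = 70.4 + (-80.3) = -9.9
Net primary income = 47.0
Net secondary income = -11.8
Current account = -9.9 + 47.0 + (-11.8) = 25.3
Financial account = -(25.3 + 22.7) = -48.0

-48.0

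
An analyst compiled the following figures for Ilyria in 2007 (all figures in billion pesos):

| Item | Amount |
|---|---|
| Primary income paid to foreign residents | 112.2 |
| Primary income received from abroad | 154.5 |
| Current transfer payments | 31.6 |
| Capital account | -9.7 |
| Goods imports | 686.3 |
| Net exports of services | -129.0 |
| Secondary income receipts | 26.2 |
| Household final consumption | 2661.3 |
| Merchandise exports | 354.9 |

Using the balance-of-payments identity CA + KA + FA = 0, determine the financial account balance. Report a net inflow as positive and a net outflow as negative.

Goods balance = 354.9 - 686.3 = -331.4
Services balance = -129.0
Trade balance (goods + services) = -331.4 + (-129.0) = -460.4
Net primary income = 154.5 - 112.2 = 42.3
Net secondary income = 26.2 - 31.6 = -5.4
Current account = -460.4 + 42.3 + (-5.4) = -423.5
Financial account = -(-423.5 + (-9.7)) = 433.2

433.2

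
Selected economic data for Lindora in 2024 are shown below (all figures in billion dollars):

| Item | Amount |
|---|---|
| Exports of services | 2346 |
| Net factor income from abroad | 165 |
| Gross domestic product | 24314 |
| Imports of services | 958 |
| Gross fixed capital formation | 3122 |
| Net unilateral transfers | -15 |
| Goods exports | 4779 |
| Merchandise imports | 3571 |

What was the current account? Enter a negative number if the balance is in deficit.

Goods balance = 4779 - 3571 = 1208
Services balance = 2346 - 958 = 1388
Trade balance (goods + services) = 1208 + 1388 = 2596
Net primary income = 165
Net secondary income = -15
Current account = 2596 + 165 + (-15) = 2746

2746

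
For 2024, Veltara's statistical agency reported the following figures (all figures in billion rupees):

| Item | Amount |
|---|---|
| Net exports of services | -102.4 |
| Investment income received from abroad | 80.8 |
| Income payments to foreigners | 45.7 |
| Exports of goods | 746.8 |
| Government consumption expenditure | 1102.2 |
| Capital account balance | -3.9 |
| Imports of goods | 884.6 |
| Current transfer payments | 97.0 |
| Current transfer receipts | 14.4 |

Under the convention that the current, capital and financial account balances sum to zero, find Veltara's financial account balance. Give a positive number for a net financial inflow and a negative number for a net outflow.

Goods balance = 746.8 - 884.6 = -137.8
Services balance = -102.4
Trade balance (goods + services) = -137.8 + (-102.4) = -240.2
Net primary income = 80.8 - 45.7 = 35.1
Net secondary income = 14.4 - 97.0 = -82.6
Current account = -240.2 + 35.1 + (-82.6) = -287.7
Financial account = -(-287.7 + (-3.9)) = 291.6

291.6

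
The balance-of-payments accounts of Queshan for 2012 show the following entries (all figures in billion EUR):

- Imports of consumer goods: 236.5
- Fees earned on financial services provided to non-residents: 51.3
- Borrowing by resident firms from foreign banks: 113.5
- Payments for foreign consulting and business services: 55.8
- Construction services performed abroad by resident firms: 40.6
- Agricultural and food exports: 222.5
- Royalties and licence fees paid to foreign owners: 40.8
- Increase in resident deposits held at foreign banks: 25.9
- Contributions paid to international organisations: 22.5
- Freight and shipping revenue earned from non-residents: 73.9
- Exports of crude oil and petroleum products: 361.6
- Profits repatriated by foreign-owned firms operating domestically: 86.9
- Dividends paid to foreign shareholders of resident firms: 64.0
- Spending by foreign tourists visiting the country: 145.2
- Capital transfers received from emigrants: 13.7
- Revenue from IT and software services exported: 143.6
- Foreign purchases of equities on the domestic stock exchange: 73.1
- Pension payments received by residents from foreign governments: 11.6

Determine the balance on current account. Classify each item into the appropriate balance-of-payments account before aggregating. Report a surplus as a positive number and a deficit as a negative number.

543.8

Goods: 361.6 - 236.5 + 222.5 = 347.6
Services: 73.9 + 40.6 - 40.8 + 51.3 - 55.8 + 145.2 + 143.6 = 358.0
Primary income: -86.9 - 64.0 = -150.9
Secondary income: 11.6 - 22.5 = -10.9
Current account = 347.6 + 358.0 + (-150.9) + (-10.9) = 543.8
(Excluded from the current account — financial account: borrowing by resident firms from foreign banks 113.5, increase in resident deposits held at foreign banks 25.9, foreign purchases of equities on the domestic stock exchange 73.1; capital account: capital transfers received from emigrants 13.7.)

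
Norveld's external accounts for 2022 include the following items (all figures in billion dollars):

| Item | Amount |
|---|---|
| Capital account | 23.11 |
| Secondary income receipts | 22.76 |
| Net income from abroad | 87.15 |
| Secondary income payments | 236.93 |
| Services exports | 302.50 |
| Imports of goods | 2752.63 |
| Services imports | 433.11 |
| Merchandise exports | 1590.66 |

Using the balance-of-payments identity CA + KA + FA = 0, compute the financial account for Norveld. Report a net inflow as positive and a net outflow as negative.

Goods balance = 1590.66 - 2752.63 = -1161.97
Services balance = 302.50 - 433.11 = -130.61
Trade balance (goods + services) = -1161.97 + (-130.61) = -1292.58
Net primary income = 87.15
Net secondary income = 22.76 - 236.93 = -214.17
Current account = -1292.58 + 87.15 + (-214.17) = -1419.60
Financial account = -(-1419.60 + 23.11) = 1396.49

1396.49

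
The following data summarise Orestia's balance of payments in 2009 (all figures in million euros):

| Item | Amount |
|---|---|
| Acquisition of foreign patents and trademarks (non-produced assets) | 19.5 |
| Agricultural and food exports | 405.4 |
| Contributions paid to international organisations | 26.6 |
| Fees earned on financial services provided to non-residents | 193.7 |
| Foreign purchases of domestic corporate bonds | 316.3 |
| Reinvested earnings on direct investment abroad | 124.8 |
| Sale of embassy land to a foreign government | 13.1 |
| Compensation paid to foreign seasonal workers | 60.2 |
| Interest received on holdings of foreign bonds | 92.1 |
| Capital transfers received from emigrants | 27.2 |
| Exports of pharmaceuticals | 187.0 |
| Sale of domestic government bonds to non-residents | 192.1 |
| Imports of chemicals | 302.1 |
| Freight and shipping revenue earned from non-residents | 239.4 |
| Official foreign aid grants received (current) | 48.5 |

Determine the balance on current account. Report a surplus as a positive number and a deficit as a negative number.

Goods: -302.1 + 187.0 + 405.4 = 290.3
Services: 239.4 + 193.7 = 433.1
Primary income: -60.2 + 124.8 + 92.1 = 156.7
Secondary income: 48.5 - 26.6 = 21.9
Current account = 290.3 + 433.1 + 156.7 + 21.9 = 902.0
(Excluded from the current account — capital account: acquisition of foreign patents and trademarks (non-produced assets) 19.5, sale of embassy land to a foreign government 13.1, capital transfers received from emigrants 27.2; financial account: foreign purchases of domestic corporate bonds 316.3, sale of domestic government bonds to non-residents 192.1.)

902.0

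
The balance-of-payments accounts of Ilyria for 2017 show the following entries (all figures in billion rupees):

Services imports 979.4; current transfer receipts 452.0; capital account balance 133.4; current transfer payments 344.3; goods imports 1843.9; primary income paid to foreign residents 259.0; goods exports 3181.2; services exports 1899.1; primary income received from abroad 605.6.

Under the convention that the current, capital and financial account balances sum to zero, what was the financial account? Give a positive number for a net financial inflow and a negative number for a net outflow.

Goods balance = 3181.2 - 1843.9 = 1337.3
Services balance = 1899.1 - 979.4 = 919.7
Trade balance (goods + services) = 1337.3 + 919.7 = 2257.0
Net primary income = 605.6 - 259.0 = 346.6
Net secondary income = 452.0 - 344.3 = 107.7
Current account = 2257.0 + 346.6 + 107.7 = 2711.3
Financial account = -(2711.3 + 133.4) = -2844.7

-2844.7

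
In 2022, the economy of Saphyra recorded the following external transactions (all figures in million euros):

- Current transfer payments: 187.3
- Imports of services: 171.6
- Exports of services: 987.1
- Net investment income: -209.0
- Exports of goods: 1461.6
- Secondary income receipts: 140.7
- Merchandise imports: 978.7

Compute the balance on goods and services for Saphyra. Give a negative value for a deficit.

Goods balance = 1461.6 - 978.7 = 482.9
Services balance = 987.1 - 171.6 = 815.5
Trade balance (goods + services) = 482.9 + 815.5 = 1298.4

1298.4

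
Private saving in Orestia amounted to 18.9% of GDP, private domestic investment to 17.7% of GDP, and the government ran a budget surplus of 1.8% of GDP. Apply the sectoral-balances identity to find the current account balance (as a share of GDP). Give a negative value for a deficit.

By the sectoral-balances identity, CA = (S_private - I) + (T - G).
Private balance = 18.9 - 17.7 = 1.2
Government balance (T - G) = 1.8
CA = 1.2 + 1.8 = 3.0

3.0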